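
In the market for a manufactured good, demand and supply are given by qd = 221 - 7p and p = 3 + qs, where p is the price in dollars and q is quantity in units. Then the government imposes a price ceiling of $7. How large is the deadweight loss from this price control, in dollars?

Rearranging supply gives qs = p - 3. Equilibrium: 221 - 7p = p - 3, so 224 = 8p and p* = 28, q* = 25.
Because the ceiling (7) lies below the market-clearing price, it is binding.
At p = 7: qd = 221 - 7·7 = 172 and qs = 7 - 3 = 4.
Quantity traded falls to 4. At q = 4 the demand price is (221 - 4)/7 = 31 and the supply price is 3 + 4 = 7.
Deadweight loss = ½ · (31 - 7) · (25 - 4) = ½ · 24 · 21 = 252.

252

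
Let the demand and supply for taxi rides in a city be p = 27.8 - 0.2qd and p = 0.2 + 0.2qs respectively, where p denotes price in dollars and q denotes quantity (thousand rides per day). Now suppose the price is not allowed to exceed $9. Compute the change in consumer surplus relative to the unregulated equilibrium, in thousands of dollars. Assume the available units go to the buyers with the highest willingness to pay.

Rearranging demand gives qd = 139 - 5p; rearranging supply gives qs = 5p - 1. In a free market, 139 - 5p = 5p - 1 gives the equilibrium p* = 14, q* = 69.
Because the ceiling (9) lies below the market-clearing price, it is binding.
At p = 9: qd = 139 - 5·9 = 94 and qs = 5·9 - 1 = 44.
Consumer surplus without the control is ½ · (27.8 - 14) · 69 = 476.1.
With the ceiling, 44 units are sold at 9 (assume they go to the highest-value buyers). The demand price at q = 44 is 19, so CS = ½ · [(27.8 - 9) + (19 - 9)] · 44 = 633.6.
Change in consumer surplus = 633.6 - 476.1 = 157.5.

157.5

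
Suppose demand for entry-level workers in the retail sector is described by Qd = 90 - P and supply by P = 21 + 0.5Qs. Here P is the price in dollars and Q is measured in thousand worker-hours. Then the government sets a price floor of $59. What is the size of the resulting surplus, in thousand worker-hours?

45

Rearranging supply gives Qs = 2P - 42. Without the control the market clears where 90 - P = 2P - 42, i.e. P* = 44 and Q* = 46.
Since 59 > 44, the floor is binding.
At P = 59: Qd = 90 - 59 = 31 and Qs = 2·59 - 42 = 76.
Surplus = Qs - Qd = 76 - 31 = 45.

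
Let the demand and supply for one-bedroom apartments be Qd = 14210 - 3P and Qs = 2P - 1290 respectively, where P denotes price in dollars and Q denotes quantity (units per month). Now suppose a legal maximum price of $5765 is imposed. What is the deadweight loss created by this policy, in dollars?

0

Setting quantity demanded equal to quantity supplied, 14210 - 3P = 2P - 1290, gives P* = 3100 and Q* = 4910.
Since 5765 is above P* = 3100, the ceiling does not bind and the free-market outcome prevails.
Since the control does not bind, no trades are prevented and deadweight loss is zero.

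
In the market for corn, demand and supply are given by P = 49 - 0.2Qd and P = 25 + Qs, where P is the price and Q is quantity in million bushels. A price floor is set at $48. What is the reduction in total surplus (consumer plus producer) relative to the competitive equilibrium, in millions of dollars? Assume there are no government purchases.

135

Rearranging demand gives Qd = 245 - 5P; rearranging supply gives Qs = P - 25. Without the control the market clears where 245 - 5P = P - 25, i.e. P* = 45 and Q* = 20.
Because the floor (48) lies above the market-clearing price, it is binding.
At P = 48: Qd = 245 - 5·48 = 5 and Qs = 48 - 25 = 23.
Quantity traded falls to 5. At Q = 5 the demand price is (245 - 5)/5 = 48 and the supply price is 25 + 5 = 30.
Deadweight loss = ½ · (48 - 30) · (20 - 5) = ½ · 18 · 15 = 135.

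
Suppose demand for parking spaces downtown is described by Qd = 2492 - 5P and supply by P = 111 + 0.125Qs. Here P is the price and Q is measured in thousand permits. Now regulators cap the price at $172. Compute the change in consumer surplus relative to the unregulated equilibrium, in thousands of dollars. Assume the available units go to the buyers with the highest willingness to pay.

Rearranging supply gives Qs = 8P - 888. Equilibrium: 2492 - 5P = 8P - 888, so 3380 = 13P and P* = 260, Q* = 1192.
Because the ceiling (172) lies below the market-clearing price, it is binding.
At P = 172: Qd = 2492 - 5·172 = 1632 and Qs = 8·172 - 888 = 488.
Consumer surplus without the control is ½ · (498.4 - 260) · 1192 = 142086.4.
With the ceiling, 488 units are sold at 172 (assume they go to the highest-value buyers). The demand price at Q = 488 is 400.8, so CS = ½ · [(498.4 - 172) + (400.8 - 172)] · 488 = 135468.8.
Change in consumer surplus = 135468.8 - 142086.4 = -6617.6.

-6617.6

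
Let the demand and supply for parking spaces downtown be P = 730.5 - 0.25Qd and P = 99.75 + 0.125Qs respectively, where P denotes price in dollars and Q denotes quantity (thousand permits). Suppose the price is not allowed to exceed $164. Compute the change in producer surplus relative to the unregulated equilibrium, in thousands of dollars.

Rearranging demand gives Qd = 2922 - 4P; rearranging supply gives Qs = 8P - 798. Setting quantity demanded equal to quantity supplied, 2922 - 4P = 8P - 798, gives P* = 310 and Q* = 1682.
Because the ceiling (164) lies below the market-clearing price, it is binding.
At P = 164: Qd = 2922 - 4·164 = 2266 and Qs = 8·164 - 798 = 514.
Producer surplus without the control is ½ · (310 - 99.75) · 1682 = 176820.25.
With the ceiling, producers sell 514 units at 164, so PS = ½ · (164 - 99.75) · 514 = 16512.25.
Change in producer surplus = 16512.25 - 176820.25 = -160308.

-160308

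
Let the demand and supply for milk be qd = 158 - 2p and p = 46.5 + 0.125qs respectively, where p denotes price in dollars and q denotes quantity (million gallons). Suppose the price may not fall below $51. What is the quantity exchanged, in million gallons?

Rearranging supply gives qs = 8p - 372. In a free market, 158 - 2p = 8p - 372 gives the equilibrium p* = 53, q* = 52.
The floor of 51 is below the equilibrium price 53, so it is not binding; the market clears at p* = 53, q* = 52.

52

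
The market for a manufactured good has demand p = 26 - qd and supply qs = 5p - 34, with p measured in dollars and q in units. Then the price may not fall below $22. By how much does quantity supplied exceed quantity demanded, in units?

72

Rearranging demand gives qd = 26 - p. Equilibrium: 26 - p = 5p - 34, so 60 = 6p and p* = 10, q* = 16.
The floor of 22 is above the equilibrium price 10, so it binds.
At p = 22: qd = 26 - 22 = 4 and qs = 5·22 - 34 = 76.
Surplus = qs - qd = 76 - 4 = 72.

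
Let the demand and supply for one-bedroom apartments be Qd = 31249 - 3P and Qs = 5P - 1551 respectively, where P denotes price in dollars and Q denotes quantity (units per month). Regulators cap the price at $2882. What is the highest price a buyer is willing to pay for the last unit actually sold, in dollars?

Without the control the market clears where 31249 - 3P = 5P - 1551, i.e. P* = 4100 and Q* = 18949.
The ceiling of 2882 is below the equilibrium price 4100, so it binds.
At P = 2882: Qd = 31249 - 3·2882 = 22603 and Qs = 5·2882 - 1551 = 12859.
Only 12859 units reach the market. On the demand curve, the marginal buyer's willingness to pay at Q = 12859 is (31249 - 12859)/3 = 6130.

6130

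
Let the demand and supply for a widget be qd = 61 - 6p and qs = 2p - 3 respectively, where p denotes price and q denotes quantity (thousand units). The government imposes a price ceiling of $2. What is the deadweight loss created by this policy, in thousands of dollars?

48

Setting quantity demanded equal to quantity supplied, 61 - 6p = 2p - 3, gives p* = 8 and q* = 13.
The ceiling of 2 is below the equilibrium price 8, so it binds.
At p = 2: qd = 61 - 6·2 = 49 and qs = 2·2 - 3 = 1.
Quantity traded falls to 1. At q = 1 the demand price is (61 - 1)/6 = 10 and the supply price is (3 + 1)/2 = 2.
Deadweight loss = ½ · (10 - 2) · (13 - 1) = ½ · 8 · 12 = 48.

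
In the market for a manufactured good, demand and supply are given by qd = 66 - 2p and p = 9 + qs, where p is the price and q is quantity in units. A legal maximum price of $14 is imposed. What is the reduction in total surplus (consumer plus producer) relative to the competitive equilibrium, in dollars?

Rearranging supply gives qs = p - 9. Without the control the market clears where 66 - 2p = p - 9, i.e. p* = 25 and q* = 16.
The ceiling of 14 is below the equilibrium price 25, so it binds.
At p = 14: qd = 66 - 2·14 = 38 and qs = 14 - 9 = 5.
Quantity traded falls to 5. At q = 5 the demand price is (66 - 5)/2 = 30.5 and the supply price is 9 + 5 = 14.
Deadweight loss = ½ · (30.5 - 14) · (16 - 5) = ½ · 16.5 · 11 = 90.75.

90.75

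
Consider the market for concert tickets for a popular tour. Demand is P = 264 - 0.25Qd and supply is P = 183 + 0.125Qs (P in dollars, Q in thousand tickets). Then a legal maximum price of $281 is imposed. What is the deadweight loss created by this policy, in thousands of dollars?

Rearranging demand gives Qd = 1056 - 4P; rearranging supply gives Qs = 8P - 1464. Setting quantity demanded equal to quantity supplied, 1056 - 4P = 8P - 1464, gives P* = 210 and Q* = 216.
Since 281 is above P* = 210, the ceiling does not bind and the free-market outcome prevails.
Since the control does not bind, no trades are prevented and deadweight loss is zero.

0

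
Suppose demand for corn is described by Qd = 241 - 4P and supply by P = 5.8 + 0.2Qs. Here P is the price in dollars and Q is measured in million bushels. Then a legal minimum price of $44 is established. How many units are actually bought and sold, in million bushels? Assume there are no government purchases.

65

Rearranging supply gives Qs = 5P - 29. Setting quantity demanded equal to quantity supplied, 241 - 4P = 5P - 29, gives P* = 30 and Q* = 121.
Since 44 > 30, the floor is binding.
At P = 44: Qd = 241 - 4·44 = 65 and Qs = 5·44 - 29 = 191.
The quantity actually transacted is the short side, demand: 65.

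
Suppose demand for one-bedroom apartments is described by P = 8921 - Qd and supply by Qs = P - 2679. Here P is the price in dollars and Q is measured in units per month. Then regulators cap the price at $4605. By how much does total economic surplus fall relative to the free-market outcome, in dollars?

1428025

Rearranging demand gives Qd = 8921 - P. Without the control the market clears where 8921 - P = P - 2679, i.e. P* = 5800 and Q* = 3121.
The ceiling of 4605 is below the equilibrium price 5800, so it binds.
At P = 4605: Qd = 8921 - 4605 = 4316 and Qs = 4605 - 2679 = 1926.
Quantity traded falls to 1926. At Q = 1926 the demand price is 8921 - 1926 = 6995 and the supply price is 2679 + 1926 = 4605.
Deadweight loss = ½ · (6995 - 4605) · (3121 - 1926) = ½ · 2390 · 1195 = 1428025.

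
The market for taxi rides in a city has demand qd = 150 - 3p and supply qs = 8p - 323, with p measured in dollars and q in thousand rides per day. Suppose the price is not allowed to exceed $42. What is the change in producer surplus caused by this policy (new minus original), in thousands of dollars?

Equilibrium: 150 - 3p = 8p - 323, so 473 = 11p and p* = 43, q* = 21.
Since 42 < 43, the ceiling is binding.
At p = 42: qd = 150 - 3·42 = 24 and qs = 8·42 - 323 = 13.
Producer surplus without the control is ½ · (43 - 40.375) · 21 = 27.5625.
With the ceiling, producers sell 13 units at 42, so PS = ½ · (42 - 40.375) · 13 = 10.5625.
Change in producer surplus = 10.5625 - 27.5625 = -17.

-17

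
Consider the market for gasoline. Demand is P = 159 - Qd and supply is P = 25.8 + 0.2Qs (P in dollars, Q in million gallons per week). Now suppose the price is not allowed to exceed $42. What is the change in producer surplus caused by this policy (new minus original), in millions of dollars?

-576

Rearranging demand gives Qd = 159 - P; rearranging supply gives Qs = 5P - 129. Equilibrium: 159 - P = 5P - 129, so 288 = 6P and P* = 48, Q* = 111.
The ceiling of 42 is below the equilibrium price 48, so it binds.
At P = 42: Qd = 159 - 42 = 117 and Qs = 5·42 - 129 = 81.
Producer surplus without the control is ½ · (48 - 25.8) · 111 = 1232.1.
With the ceiling, producers sell 81 units at 42, so PS = ½ · (42 - 25.8) · 81 = 656.1.
Change in producer surplus = 656.1 - 1232.1 = -576.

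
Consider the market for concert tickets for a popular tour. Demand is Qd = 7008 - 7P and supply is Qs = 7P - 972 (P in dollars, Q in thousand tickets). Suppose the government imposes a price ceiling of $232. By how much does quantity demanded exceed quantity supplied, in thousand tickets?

4732

Without the control the market clears where 7008 - 7P = 7P - 972, i.e. P* = 570 and Q* = 3018.
The ceiling of 232 is below the equilibrium price 570, so it binds.
At P = 232: Qd = 7008 - 7·232 = 5384 and Qs = 7·232 - 972 = 652.
Shortage = Qd - Qs = 5384 - 652 = 4732.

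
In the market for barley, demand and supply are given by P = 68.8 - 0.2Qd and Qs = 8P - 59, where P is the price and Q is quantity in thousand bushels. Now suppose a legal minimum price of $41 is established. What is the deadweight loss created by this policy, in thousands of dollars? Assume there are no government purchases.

Rearranging demand gives Qd = 344 - 5P. Equilibrium: 344 - 5P = 8P - 59, so 403 = 13P and P* = 31, Q* = 189.
The floor of 41 is above the equilibrium price 31, so it binds.
At P = 41: Qd = 344 - 5·41 = 139 and Qs = 8·41 - 59 = 269.
Quantity traded falls to 139. At Q = 139 the demand price is (344 - 139)/5 = 41 and the supply price is (59 + 139)/8 = 24.75.
Deadweight loss = ½ · (41 - 24.75) · (189 - 139) = ½ · 16.25 · 50 = 406.25.

406.25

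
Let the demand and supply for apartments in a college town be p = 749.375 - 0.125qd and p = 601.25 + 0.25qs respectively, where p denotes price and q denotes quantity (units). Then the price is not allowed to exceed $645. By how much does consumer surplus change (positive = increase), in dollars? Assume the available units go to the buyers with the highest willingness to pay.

Rearranging demand gives qd = 5995 - 8p; rearranging supply gives qs = 4p - 2405. Equilibrium: 5995 - 8p = 4p - 2405, so 8400 = 12p and p* = 700, q* = 395.
Since 645 < 700, the ceiling is binding.
At p = 645: qd = 5995 - 8·645 = 835 and qs = 4·645 - 2405 = 175.
Consumer surplus without the control is ½ · (749.375 - 700) · 395 = 9751.5625.
With the ceiling, 175 units are sold at 645 (assume they go to the highest-value buyers). The demand price at q = 175 is 727.5, so CS = ½ · [(749.375 - 645) + (727.5 - 645)] · 175 = 16351.5625.
Change in consumer surplus = 16351.5625 - 9751.5625 = 6600.

6600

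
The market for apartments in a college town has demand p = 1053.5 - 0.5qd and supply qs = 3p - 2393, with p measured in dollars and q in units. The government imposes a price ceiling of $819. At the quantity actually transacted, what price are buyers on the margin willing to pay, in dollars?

Rearranging demand gives qd = 2107 - 2p. Without the control the market clears where 2107 - 2p = 3p - 2393, i.e. p* = 900 and q* = 307.
Because the ceiling (819) lies below the market-clearing price, it is binding.
At p = 819: qd = 2107 - 2·819 = 469 and qs = 3·819 - 2393 = 64.
Only 64 units reach the market. On the demand curve, the marginal buyer's willingness to pay at q = 64 is (2107 - 64)/2 = 1021.5.

1021.5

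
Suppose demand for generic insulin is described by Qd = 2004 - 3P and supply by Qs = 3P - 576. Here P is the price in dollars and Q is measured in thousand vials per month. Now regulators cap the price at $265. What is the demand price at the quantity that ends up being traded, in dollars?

595

Equilibrium: 2004 - 3P = 3P - 576, so 2580 = 6P and P* = 430, Q* = 714.
Because the ceiling (265) lies below the market-clearing price, it is binding.
At P = 265: Qd = 2004 - 3·265 = 1209 and Qs = 3·265 - 576 = 219.
Only 219 units reach the market. On the demand curve, the marginal buyer's willingness to pay at Q = 219 is (2004 - 219)/3 = 595.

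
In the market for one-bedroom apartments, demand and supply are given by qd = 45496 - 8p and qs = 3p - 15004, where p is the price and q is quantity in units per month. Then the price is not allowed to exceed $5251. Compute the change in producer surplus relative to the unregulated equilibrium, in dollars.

-279502.5

In a free market, 45496 - 8p = 3p - 15004 gives the equilibrium p* = 5500, q* = 1496.
The ceiling of 5251 is below the equilibrium price 5500, so it binds.
At p = 5251: qd = 45496 - 8·5251 = 3488 and qs = 3·5251 - 15004 = 749.
Producer surplus without the control is ½ · (5500 - 15004/3) · 1496 = 1119008/3.
With the ceiling, producers sell 749 units at 5251, so PS = ½ · (5251 - 15004/3) · 749 = 561001/6.
Change in producer surplus = 561001/6 - 1119008/3 = -279502.5.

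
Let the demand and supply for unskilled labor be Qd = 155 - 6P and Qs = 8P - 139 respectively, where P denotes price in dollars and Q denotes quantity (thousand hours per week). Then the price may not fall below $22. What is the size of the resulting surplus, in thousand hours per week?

Setting quantity demanded equal to quantity supplied, 155 - 6P = 8P - 139, gives P* = 21 and Q* = 29.
The floor of 22 is above the equilibrium price 21, so it binds.
At P = 22: Qd = 155 - 6·22 = 23 and Qs = 8·22 - 139 = 37.
Surplus = Qs - Qd = 37 - 23 = 14.

14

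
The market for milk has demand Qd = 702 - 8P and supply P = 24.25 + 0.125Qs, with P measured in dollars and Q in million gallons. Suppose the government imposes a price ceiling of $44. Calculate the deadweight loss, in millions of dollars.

1152

Rearranging supply gives Qs = 8P - 194. Setting quantity demanded equal to quantity supplied, 702 - 8P = 8P - 194, gives P* = 56 and Q* = 254.
The ceiling of 44 is below the equilibrium price 56, so it binds.
At P = 44: Qd = 702 - 8·44 = 350 and Qs = 8·44 - 194 = 158.
Quantity traded falls to 158. At Q = 158 the demand price is (702 - 158)/8 = 68 and the supply price is (194 + 158)/8 = 44.
Deadweight loss = ½ · (68 - 44) · (254 - 158) = ½ · 24 · 96 = 1152.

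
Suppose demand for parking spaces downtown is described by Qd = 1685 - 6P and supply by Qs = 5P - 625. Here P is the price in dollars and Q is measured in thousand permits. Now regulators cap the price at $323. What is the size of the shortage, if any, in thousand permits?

0

In a free market, 1685 - 6P = 5P - 625 gives the equilibrium P* = 210, Q* = 425.
Since 323 is above P* = 210, the ceiling does not bind and the free-market outcome prevails.
Since the control does not bind, there is no shortage.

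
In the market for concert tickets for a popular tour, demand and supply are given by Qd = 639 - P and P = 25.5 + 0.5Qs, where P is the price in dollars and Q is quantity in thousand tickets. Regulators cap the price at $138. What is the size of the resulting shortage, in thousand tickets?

276

Rearranging supply gives Qs = 2P - 51. Equilibrium: 639 - P = 2P - 51, so 690 = 3P and P* = 230, Q* = 409.
Since 138 < 230, the ceiling is binding.
At P = 138: Qd = 639 - 138 = 501 and Qs = 2·138 - 51 = 225.
Shortage = Qd - Qs = 501 - 225 = 276.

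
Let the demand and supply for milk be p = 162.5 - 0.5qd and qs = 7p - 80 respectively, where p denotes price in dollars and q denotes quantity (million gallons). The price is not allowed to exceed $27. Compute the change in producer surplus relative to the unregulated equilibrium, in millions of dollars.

Rearranging demand gives qd = 325 - 2p. Without the control the market clears where 325 - 2p = 7p - 80, i.e. p* = 45 and q* = 235.
Since 27 < 45, the ceiling is binding.
At p = 27: qd = 325 - 2·27 = 271 and qs = 7·27 - 80 = 109.
Producer surplus without the control is ½ · (45 - 80/7) · 235 = 55225/14.
With the ceiling, producers sell 109 units at 27, so PS = ½ · (27 - 80/7) · 109 = 11881/14.
Change in producer surplus = 11881/14 - 55225/14 = -3096.

-3096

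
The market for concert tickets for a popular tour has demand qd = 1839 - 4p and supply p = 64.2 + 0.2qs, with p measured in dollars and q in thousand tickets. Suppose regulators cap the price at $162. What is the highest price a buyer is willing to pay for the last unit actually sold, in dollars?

Rearranging supply gives qs = 5p - 321. Without the control the market clears where 1839 - 4p = 5p - 321, i.e. p* = 240 and q* = 879.
Since 162 < 240, the ceiling is binding.
At p = 162: qd = 1839 - 4·162 = 1191 and qs = 5·162 - 321 = 489.
Only 489 units reach the market. On the demand curve, the marginal buyer's willingness to pay at q = 489 is (1839 - 489)/4 = 337.5.

337.5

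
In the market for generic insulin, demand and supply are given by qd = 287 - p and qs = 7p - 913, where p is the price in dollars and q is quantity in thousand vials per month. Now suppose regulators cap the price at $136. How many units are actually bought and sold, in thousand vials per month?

Setting quantity demanded equal to quantity supplied, 287 - p = 7p - 913, gives p* = 150 and q* = 137.
The ceiling of 136 is below the equilibrium price 150, so it binds.
At p = 136: qd = 287 - 136 = 151 and qs = 7·136 - 913 = 39.
The quantity actually transacted is the short side, supply: 39.

39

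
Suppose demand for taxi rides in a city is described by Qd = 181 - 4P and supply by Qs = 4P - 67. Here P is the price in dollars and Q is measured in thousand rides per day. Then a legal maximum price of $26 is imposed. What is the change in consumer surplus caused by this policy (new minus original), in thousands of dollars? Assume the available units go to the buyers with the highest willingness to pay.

135

Equilibrium: 181 - 4P = 4P - 67, so 248 = 8P and P* = 31, Q* = 57.
The ceiling of 26 is below the equilibrium price 31, so it binds.
At P = 26: Qd = 181 - 4·26 = 77 and Qs = 4·26 - 67 = 37.
Consumer surplus without the control is ½ · (45.25 - 31) · 57 = 406.125.
With the ceiling, 37 units are sold at 26 (assume they go to the highest-value buyers). The demand price at Q = 37 is 36, so CS = ½ · [(45.25 - 26) + (36 - 26)] · 37 = 541.125.
Change in consumer surplus = 541.125 - 406.125 = 135.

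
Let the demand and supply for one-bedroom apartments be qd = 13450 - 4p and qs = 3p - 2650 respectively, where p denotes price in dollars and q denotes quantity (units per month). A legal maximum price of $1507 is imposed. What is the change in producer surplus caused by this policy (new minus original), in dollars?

-2426976.5

Without the control the market clears where 13450 - 4p = 3p - 2650, i.e. p* = 2300 and q* = 4250.
Since 1507 < 2300, the ceiling is binding.
At p = 1507: qd = 13450 - 4·1507 = 7422 and qs = 3·1507 - 2650 = 1871.
Producer surplus without the control is ½ · (2300 - 2650/3) · 4250 = 9031250/3.
With the ceiling, producers sell 1871 units at 1507, so PS = ½ · (1507 - 2650/3) · 1871 = 3500641/6.
Change in producer surplus = 3500641/6 - 9031250/3 = -2426976.5.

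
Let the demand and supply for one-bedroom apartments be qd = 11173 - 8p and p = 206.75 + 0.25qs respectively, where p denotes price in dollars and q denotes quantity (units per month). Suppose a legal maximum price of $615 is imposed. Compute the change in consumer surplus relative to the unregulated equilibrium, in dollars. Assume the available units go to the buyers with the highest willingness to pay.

Rearranging supply gives qs = 4p - 827. Setting quantity demanded equal to quantity supplied, 11173 - 8p = 4p - 827, gives p* = 1000 and q* = 3173.
Because the ceiling (615) lies below the market-clearing price, it is binding.
At p = 615: qd = 11173 - 8·615 = 6253 and qs = 4·615 - 827 = 1633.
Consumer surplus without the control is ½ · (1396.625 - 1000) · 3173 = 629245.5625.
With the ceiling, 1633 units are sold at 615 (assume they go to the highest-value buyers). The demand price at q = 1633 is 1192.5, so CS = ½ · [(1396.625 - 615) + (1192.5 - 615)] · 1633 = 1109725.5625.
Change in consumer surplus = 1109725.5625 - 629245.5625 = 480480.

480480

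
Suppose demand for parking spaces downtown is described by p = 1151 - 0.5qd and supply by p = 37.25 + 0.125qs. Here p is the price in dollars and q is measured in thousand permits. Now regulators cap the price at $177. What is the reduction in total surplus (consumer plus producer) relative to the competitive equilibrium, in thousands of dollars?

Rearranging demand gives qd = 2302 - 2p; rearranging supply gives qs = 8p - 298. In a free market, 2302 - 2p = 8p - 298 gives the equilibrium p* = 260, q* = 1782.
The ceiling of 177 is below the equilibrium price 260, so it binds.
At p = 177: qd = 2302 - 2·177 = 1948 and qs = 8·177 - 298 = 1118.
Quantity traded falls to 1118. At q = 1118 the demand price is (2302 - 1118)/2 = 592 and the supply price is (298 + 1118)/8 = 177.
Deadweight loss = ½ · (592 - 177) · (1782 - 1118) = ½ · 415 · 664 = 137780.

137780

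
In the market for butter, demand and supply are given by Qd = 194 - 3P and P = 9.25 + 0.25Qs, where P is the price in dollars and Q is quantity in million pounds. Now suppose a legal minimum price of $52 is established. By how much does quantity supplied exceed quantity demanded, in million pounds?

133

Rearranging supply gives Qs = 4P - 37. Equilibrium: 194 - 3P = 4P - 37, so 231 = 7P and P* = 33, Q* = 95.
The floor of 52 is above the equilibrium price 33, so it binds.
At P = 52: Qd = 194 - 3·52 = 38 and Qs = 4·52 - 37 = 171.
Surplus = Qs - Qd = 171 - 38 = 133.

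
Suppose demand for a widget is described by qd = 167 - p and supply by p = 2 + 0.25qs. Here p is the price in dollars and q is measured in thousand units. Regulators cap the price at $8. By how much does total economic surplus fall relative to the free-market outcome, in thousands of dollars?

7290

Rearranging supply gives qs = 4p - 8. In a free market, 167 - p = 4p - 8 gives the equilibrium p* = 35, q* = 132.
Since 8 < 35, the ceiling is binding.
At p = 8: qd = 167 - 8 = 159 and qs = 4·8 - 8 = 24.
Quantity traded falls to 24. At q = 24 the demand price is 167 - 24 = 143 and the supply price is (8 + 24)/4 = 8.
Deadweight loss = ½ · (143 - 8) · (132 - 24) = ½ · 135 · 108 = 7290.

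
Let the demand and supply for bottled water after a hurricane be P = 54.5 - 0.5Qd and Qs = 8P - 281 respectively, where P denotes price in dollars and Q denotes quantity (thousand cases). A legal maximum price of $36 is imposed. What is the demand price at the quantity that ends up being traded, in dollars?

Rearranging demand gives Qd = 109 - 2P. In a free market, 109 - 2P = 8P - 281 gives the equilibrium P* = 39, Q* = 31.
Because the ceiling (36) lies below the market-clearing price, it is binding.
At P = 36: Qd = 109 - 2·36 = 37 and Qs = 8·36 - 281 = 7.
Only 7 units reach the market. On the demand curve, the marginal buyer's willingness to pay at Q = 7 is (109 - 7)/2 = 51.

51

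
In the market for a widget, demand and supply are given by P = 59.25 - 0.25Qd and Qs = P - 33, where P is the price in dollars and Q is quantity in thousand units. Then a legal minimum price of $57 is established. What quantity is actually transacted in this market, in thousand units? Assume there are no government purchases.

Rearranging demand gives Qd = 237 - 4P. Without the control the market clears where 237 - 4P = P - 33, i.e. P* = 54 and Q* = 21.
Because the floor (57) lies above the market-clearing price, it is binding.
At P = 57: Qd = 237 - 4·57 = 9 and Qs = 57 - 33 = 24.
The quantity actually transacted is the short side, demand: 9.

9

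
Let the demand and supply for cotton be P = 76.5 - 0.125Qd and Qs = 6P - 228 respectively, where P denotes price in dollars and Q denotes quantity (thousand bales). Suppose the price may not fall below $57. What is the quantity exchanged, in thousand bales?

132

Rearranging demand gives Qd = 612 - 8P. Setting quantity demanded equal to quantity supplied, 612 - 8P = 6P - 228, gives P* = 60 and Q* = 132.
The floor of 57 is below the equilibrium price 60, so it is not binding; the market clears at P* = 60, Q* = 132.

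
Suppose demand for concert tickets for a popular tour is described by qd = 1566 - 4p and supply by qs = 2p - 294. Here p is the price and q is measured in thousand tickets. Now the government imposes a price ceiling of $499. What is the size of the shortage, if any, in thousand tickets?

0

In a free market, 1566 - 4p = 2p - 294 gives the equilibrium p* = 310, q* = 326.
The ceiling of 499 is above the equilibrium price 310, so it is not binding; the market clears at p* = 310, q* = 326.
Since the control does not bind, there is no shortage.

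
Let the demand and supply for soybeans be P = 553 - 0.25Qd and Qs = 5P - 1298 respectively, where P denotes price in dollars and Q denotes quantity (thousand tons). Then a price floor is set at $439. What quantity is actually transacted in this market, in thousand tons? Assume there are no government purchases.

456

Rearranging demand gives Qd = 2212 - 4P. Equilibrium: 2212 - 4P = 5P - 1298, so 3510 = 9P and P* = 390, Q* = 652.
Because the floor (439) lies above the market-clearing price, it is binding.
At P = 439: Qd = 2212 - 4·439 = 456 and Qs = 5·439 - 1298 = 897.
The quantity actually transacted is the short side, demand: 456.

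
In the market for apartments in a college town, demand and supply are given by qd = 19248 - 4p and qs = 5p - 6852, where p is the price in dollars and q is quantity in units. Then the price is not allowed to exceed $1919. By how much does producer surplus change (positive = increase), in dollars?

Equilibrium: 19248 - 4p = 5p - 6852, so 26100 = 9p and p* = 2900, q* = 7648.
The ceiling of 1919 is below the equilibrium price 2900, so it binds.
At p = 1919: qd = 19248 - 4·1919 = 11572 and qs = 5·1919 - 6852 = 2743.
Producer surplus without the control is ½ · (2900 - 1370.4) · 7648 = 5849190.4.
With the ceiling, producers sell 2743 units at 1919, so PS = ½ · (1919 - 1370.4) · 2743 = 752404.9.
Change in producer surplus = 752404.9 - 5849190.4 = -5096785.5.

-5096785.5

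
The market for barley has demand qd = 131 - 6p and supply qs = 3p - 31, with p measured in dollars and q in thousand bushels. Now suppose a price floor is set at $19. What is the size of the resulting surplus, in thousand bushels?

9

Equilibrium: 131 - 6p = 3p - 31, so 162 = 9p and p* = 18, q* = 23.
Because the floor (19) lies above the market-clearing price, it is binding.
At p = 19: qd = 131 - 6·19 = 17 and qs = 3·19 - 31 = 26.
Surplus = qs - qd = 26 - 17 = 9.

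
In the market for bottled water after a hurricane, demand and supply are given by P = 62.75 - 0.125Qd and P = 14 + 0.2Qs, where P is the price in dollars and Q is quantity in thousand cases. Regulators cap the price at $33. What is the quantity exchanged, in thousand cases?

95

Rearranging demand gives Qd = 502 - 8P; rearranging supply gives Qs = 5P - 70. Equilibrium: 502 - 8P = 5P - 70, so 572 = 13P and P* = 44, Q* = 150.
The ceiling of 33 is below the equilibrium price 44, so it binds.
At P = 33: Qd = 502 - 8·33 = 238 and Qs = 5·33 - 70 = 95.
The quantity actually transacted is the short side, supply: 95.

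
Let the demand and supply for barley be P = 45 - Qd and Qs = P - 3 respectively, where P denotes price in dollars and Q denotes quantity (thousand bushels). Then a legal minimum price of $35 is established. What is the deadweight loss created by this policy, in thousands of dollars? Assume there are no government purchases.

Rearranging demand gives Qd = 45 - P. In a free market, 45 - P = P - 3 gives the equilibrium P* = 24, Q* = 21.
Since 35 > 24, the floor is binding.
At P = 35: Qd = 45 - 35 = 10 and Qs = 35 - 3 = 32.
Quantity traded falls to 10. At Q = 10 the demand price is 45 - 10 = 35 and the supply price is 3 + 10 = 13.
Deadweight loss = ½ · (35 - 13) · (21 - 10) = ½ · 22 · 11 = 121.

121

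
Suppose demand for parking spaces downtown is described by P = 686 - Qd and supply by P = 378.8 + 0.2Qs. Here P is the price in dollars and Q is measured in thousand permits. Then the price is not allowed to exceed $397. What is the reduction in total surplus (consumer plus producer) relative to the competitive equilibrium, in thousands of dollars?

16335

Rearranging demand gives Qd = 686 - P; rearranging supply gives Qs = 5P - 1894. Without the control the market clears where 686 - P = 5P - 1894, i.e. P* = 430 and Q* = 256.
Since 397 < 430, the ceiling is binding.
At P = 397: Qd = 686 - 397 = 289 and Qs = 5·397 - 1894 = 91.
Quantity traded falls to 91. At Q = 91 the demand price is 686 - 91 = 595 and the supply price is (1894 + 91)/5 = 397.
Deadweight loss = ½ · (595 - 397) · (256 - 91) = ½ · 198 · 165 = 16335.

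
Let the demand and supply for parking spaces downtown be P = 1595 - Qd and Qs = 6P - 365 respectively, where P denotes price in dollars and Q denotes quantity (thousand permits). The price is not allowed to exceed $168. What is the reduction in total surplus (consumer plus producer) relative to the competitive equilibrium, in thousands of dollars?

263424

Rearranging demand gives Qd = 1595 - P. Equilibrium: 1595 - P = 6P - 365, so 1960 = 7P and P* = 280, Q* = 1315.
The ceiling of 168 is below the equilibrium price 280, so it binds.
At P = 168: Qd = 1595 - 168 = 1427 and Qs = 6·168 - 365 = 643.
Quantity traded falls to 643. At Q = 643 the demand price is 1595 - 643 = 952 and the supply price is (365 + 643)/6 = 168.
Deadweight loss = ½ · (952 - 168) · (1315 - 643) = ½ · 784 · 672 = 263424.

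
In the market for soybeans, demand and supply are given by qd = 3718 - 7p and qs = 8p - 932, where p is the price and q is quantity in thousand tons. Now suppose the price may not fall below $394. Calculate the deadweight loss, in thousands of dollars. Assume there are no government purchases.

Without the control the market clears where 3718 - 7p = 8p - 932, i.e. p* = 310 and q* = 1548.
Because the floor (394) lies above the market-clearing price, it is binding.
At p = 394: qd = 3718 - 7·394 = 960 and qs = 8·394 - 932 = 2220.
Quantity traded falls to 960. At q = 960 the demand price is (3718 - 960)/7 = 394 and the supply price is (932 + 960)/8 = 236.5.
Deadweight loss = ½ · (394 - 236.5) · (1548 - 960) = ½ · 157.5 · 588 = 46305.

46305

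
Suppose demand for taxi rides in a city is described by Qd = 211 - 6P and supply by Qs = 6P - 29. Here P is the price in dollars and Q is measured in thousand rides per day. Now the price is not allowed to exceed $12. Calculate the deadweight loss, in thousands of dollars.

Setting quantity demanded equal to quantity supplied, 211 - 6P = 6P - 29, gives P* = 20 and Q* = 91.
Since 12 < 20, the ceiling is binding.
At P = 12: Qd = 211 - 6·12 = 139 and Qs = 6·12 - 29 = 43.
Quantity traded falls to 43. At Q = 43 the demand price is (211 - 43)/6 = 28 and the supply price is (29 + 43)/6 = 12.
Deadweight loss = ½ · (28 - 12) · (91 - 43) = ½ · 16 · 48 = 384.

384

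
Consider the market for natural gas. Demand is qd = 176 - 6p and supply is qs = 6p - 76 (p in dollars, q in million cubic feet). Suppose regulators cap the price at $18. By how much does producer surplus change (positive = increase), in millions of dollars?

Equilibrium: 176 - 6p = 6p - 76, so 252 = 12p and p* = 21, q* = 50.
The ceiling of 18 is below the equilibrium price 21, so it binds.
At p = 18: qd = 176 - 6·18 = 68 and qs = 6·18 - 76 = 32.
Producer surplus without the control is ½ · (21 - 38/3) · 50 = 625/3.
With the ceiling, producers sell 32 units at 18, so PS = ½ · (18 - 38/3) · 32 = 256/3.
Change in producer surplus = 256/3 - 625/3 = -123.

-123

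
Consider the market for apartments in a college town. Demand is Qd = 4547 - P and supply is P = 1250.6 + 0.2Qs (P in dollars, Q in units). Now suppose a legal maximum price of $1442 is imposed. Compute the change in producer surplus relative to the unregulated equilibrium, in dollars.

Rearranging supply gives Qs = 5P - 6253. Without the control the market clears where 4547 - P = 5P - 6253, i.e. P* = 1800 and Q* = 2747.
Since 1442 < 1800, the ceiling is binding.
At P = 1442: Qd = 4547 - 1442 = 3105 and Qs = 5·1442 - 6253 = 957.
Producer surplus without the control is ½ · (1800 - 1250.6) · 2747 = 754600.9.
With the ceiling, producers sell 957 units at 1442, so PS = ½ · (1442 - 1250.6) · 957 = 91584.9.
Change in producer surplus = 91584.9 - 754600.9 = -663016.

-663016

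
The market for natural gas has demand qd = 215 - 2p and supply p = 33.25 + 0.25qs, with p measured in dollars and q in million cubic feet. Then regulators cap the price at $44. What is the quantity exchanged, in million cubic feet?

43

Rearranging supply gives qs = 4p - 133. Setting quantity demanded equal to quantity supplied, 215 - 2p = 4p - 133, gives p* = 58 and q* = 99.
The ceiling of 44 is below the equilibrium price 58, so it binds.
At p = 44: qd = 215 - 2·44 = 127 and qs = 4·44 - 133 = 43.
The quantity actually transacted is the short side, supply: 43.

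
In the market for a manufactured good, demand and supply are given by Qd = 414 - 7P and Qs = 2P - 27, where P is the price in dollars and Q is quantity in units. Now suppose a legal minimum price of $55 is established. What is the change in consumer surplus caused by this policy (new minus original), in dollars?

In a free market, 414 - 7P = 2P - 27 gives the equilibrium P* = 49, Q* = 71.
Because the floor (55) lies above the market-clearing price, it is binding.
At P = 55: Qd = 414 - 7·55 = 29 and Qs = 2·55 - 27 = 83.
Consumer surplus without the control is ½ · (414/7 - 49) · 71 = 5041/14.
With the floor, consumers buy 29 units at 55, so CS = ½ · (414/7 - 55) · 29 = 841/14.
Change in consumer surplus = 841/14 - 5041/14 = -300.

-300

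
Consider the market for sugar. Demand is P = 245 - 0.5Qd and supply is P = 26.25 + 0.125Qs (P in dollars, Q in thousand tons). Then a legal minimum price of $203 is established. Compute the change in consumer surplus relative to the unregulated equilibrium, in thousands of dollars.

Rearranging demand gives Qd = 490 - 2P; rearranging supply gives Qs = 8P - 210. Equilibrium: 490 - 2P = 8P - 210, so 700 = 10P and P* = 70, Q* = 350.
Since 203 > 70, the floor is binding.
At P = 203: Qd = 490 - 2·203 = 84 and Qs = 8·203 - 210 = 1414.
Consumer surplus without the control is ½ · (245 - 70) · 350 = 30625.
With the floor, consumers buy 84 units at 203, so CS = ½ · (245 - 203) · 84 = 1764.
Change in consumer surplus = 1764 - 30625 = -28861.

-28861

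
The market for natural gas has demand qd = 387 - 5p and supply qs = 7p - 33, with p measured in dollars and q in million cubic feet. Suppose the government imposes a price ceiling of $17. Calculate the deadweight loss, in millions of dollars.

Equilibrium: 387 - 5p = 7p - 33, so 420 = 12p and p* = 35, q* = 212.
Since 17 < 35, the ceiling is binding.
At p = 17: qd = 387 - 5·17 = 302 and qs = 7·17 - 33 = 86.
Quantity traded falls to 86. At q = 86 the demand price is (387 - 86)/5 = 60.2 and the supply price is (33 + 86)/7 = 17.
Deadweight loss = ½ · (60.2 - 17) · (212 - 86) = ½ · 43.2 · 126 = 2721.6.

2721.6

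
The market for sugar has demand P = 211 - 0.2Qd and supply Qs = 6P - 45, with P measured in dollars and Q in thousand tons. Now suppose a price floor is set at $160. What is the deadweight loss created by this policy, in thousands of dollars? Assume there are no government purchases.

16500

Rearranging demand gives Qd = 1055 - 5P. Equilibrium: 1055 - 5P = 6P - 45, so 1100 = 11P and P* = 100, Q* = 555.
The floor of 160 is above the equilibrium price 100, so it binds.
At P = 160: Qd = 1055 - 5·160 = 255 and Qs = 6·160 - 45 = 915.
Quantity traded falls to 255. At Q = 255 the demand price is (1055 - 255)/5 = 160 and the supply price is (45 + 255)/6 = 50.
Deadweight loss = ½ · (160 - 50) · (555 - 255) = ½ · 110 · 300 = 16500.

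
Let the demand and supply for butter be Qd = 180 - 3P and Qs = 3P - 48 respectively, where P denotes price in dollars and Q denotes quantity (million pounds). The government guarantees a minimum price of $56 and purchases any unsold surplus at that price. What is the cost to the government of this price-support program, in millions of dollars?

6048

Setting quantity demanded equal to quantity supplied, 180 - 3P = 3P - 48, gives P* = 38 and Q* = 66.
Because the floor (56) lies above the market-clearing price, it is binding.
At P = 56: Qd = 180 - 3·56 = 12 and Qs = 3·56 - 48 = 120.
Surplus = Qs - Qd = 108.
Government expenditure = surplus × support price = 108 × 56 = 6048.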